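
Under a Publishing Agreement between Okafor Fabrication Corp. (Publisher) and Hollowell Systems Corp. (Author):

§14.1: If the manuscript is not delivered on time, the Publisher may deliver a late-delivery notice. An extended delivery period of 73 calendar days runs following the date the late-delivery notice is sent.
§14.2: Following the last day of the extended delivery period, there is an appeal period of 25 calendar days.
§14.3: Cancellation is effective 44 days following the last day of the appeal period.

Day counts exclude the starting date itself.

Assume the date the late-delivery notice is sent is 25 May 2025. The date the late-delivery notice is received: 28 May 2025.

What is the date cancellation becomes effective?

The last day of the extended delivery period: 25 May 2025 + 73 days = 6 August 2025.
The last day of the appeal period: 25 calendar days after 6 August 2025 is 31 August 2025.
The date cancellation becomes effective: 44 calendar days after 31 August 2025 is 14 October 2025.

14 October 2025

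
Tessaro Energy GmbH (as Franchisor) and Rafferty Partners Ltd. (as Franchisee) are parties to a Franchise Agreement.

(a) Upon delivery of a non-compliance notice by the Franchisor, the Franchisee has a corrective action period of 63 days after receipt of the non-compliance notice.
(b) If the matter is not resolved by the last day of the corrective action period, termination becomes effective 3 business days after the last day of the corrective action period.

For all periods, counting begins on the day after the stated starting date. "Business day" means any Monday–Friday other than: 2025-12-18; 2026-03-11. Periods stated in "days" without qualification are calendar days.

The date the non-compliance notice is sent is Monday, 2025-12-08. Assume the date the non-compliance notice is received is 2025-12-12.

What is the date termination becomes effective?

2026-02-18

The last day of the corrective action period: 63 calendar days after 2025-12-12 is 2026-02-13.
From Friday, 2026-02-13, 3 business days (Feb 16, Feb 17, Feb 18, skipping weekends) brings us to Wednesday, 2026-02-18, which is the date termination becomes effective.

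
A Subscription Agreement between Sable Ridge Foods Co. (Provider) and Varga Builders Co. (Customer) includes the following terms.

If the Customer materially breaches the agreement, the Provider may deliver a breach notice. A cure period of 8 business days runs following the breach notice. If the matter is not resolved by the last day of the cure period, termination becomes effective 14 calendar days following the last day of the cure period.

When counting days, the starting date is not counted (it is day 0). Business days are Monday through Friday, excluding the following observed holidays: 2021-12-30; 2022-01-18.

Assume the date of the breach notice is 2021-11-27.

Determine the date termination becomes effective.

The last day of the cure period: counting 8 business days from Saturday, 2021-11-27 (Nov 29, Nov 30, Dec 1, Dec 2, Dec 3, Dec 6, Dec 7, Dec 8, skipping weekends) reaches Wednesday, 2021-12-08.
The date termination becomes effective: 2021-12-08 + 14 days = 2021-12-22.

2021-12-22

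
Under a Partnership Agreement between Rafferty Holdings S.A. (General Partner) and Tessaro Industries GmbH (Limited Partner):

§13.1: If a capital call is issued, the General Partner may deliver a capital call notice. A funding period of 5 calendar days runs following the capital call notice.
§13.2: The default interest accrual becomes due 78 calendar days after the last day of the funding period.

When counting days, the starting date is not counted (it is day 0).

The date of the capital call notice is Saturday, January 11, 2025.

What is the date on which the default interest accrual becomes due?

April 4, 2025

The last day of the funding period: 5 calendar days after January 11, 2025 is January 16, 2025.
The date on which the default interest accrual becomes due: 78 calendar days after January 16, 2025 is April 4, 2025.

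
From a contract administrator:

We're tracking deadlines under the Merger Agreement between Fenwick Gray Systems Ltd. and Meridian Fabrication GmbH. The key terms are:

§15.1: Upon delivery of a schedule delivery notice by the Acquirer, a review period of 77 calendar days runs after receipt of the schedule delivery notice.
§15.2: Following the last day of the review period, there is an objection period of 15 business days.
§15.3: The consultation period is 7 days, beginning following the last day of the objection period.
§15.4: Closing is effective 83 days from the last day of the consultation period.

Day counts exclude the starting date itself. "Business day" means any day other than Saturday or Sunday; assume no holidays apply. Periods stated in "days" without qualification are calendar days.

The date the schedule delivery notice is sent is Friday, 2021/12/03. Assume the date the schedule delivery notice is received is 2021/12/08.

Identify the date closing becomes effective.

The last day of the review period: 77 calendar days after 2021/12/08 is 2022/02/23.
The last day of the objection period: counting 15 business days from Wednesday, 2022/02/23 (Feb 24, Feb 25, Feb 28, Mar 1, …, Mar 14, Mar 15, Mar 16, skipping weekends) reaches Wednesday, 2022/03/16.
The last day of the consultation period: 2022/03/16 + 7 days = 2022/03/23.
Adding 83 calendar days to 2022/03/23 gives 2022/06/14, which is the date closing becomes effective.

2022/06/14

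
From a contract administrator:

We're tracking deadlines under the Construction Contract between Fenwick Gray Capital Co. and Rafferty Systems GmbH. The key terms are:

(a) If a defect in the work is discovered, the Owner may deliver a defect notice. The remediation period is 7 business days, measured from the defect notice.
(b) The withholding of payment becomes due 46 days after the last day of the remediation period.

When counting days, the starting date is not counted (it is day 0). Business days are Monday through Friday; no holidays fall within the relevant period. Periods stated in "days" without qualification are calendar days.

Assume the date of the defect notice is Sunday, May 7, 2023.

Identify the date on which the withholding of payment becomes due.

The last day of the remediation period: counting 7 business days from Sunday, May 7, 2023 (May 8, May 9, May 10, May 11, May 12, May 15, May 16, skipping weekends) reaches Tuesday, May 16, 2023.
The date on which the withholding of payment becomes due: 46 calendar days after May 16, 2023 is Jul 1, 2023.

Jul 1, 2023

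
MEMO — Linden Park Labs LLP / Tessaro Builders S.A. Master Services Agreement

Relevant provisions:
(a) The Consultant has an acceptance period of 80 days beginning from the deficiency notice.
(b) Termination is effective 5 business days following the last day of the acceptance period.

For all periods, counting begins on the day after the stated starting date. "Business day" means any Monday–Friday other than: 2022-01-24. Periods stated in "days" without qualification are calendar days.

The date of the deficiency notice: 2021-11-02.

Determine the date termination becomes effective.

Adding 80 calendar days to 2021-11-02 gives 2022-01-21, which is the last day of the acceptance period.
From Friday, 2022-01-21, 5 business days (Jan 25, Jan 26, Jan 27, Jan 28, Jan 31, skipping weekends and the listed holiday on Jan 24) brings us to Monday, 2022-01-31, which is the date termination becomes effective.

2022-01-31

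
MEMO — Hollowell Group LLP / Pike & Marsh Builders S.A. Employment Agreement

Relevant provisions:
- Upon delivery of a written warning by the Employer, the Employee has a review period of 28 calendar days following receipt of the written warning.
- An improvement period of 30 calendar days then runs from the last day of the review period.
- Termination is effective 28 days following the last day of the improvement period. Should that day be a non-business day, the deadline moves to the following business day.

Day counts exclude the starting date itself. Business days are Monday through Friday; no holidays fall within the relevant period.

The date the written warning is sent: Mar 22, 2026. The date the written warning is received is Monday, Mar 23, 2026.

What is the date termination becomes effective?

Jun 17, 2026

Adding 28 calendar days to Mar 23, 2026 gives Apr 20, 2026, which is the last day of the review period.
Adding 30 calendar days to Apr 20, 2026 gives May 20, 2026, which is the last day of the improvement period.
Adding 28 calendar days to May 20, 2026 gives Jun 17, 2026, which is the date termination becomes effective. Jun 17, 2026 is a Wednesday, so no roll-forward applies.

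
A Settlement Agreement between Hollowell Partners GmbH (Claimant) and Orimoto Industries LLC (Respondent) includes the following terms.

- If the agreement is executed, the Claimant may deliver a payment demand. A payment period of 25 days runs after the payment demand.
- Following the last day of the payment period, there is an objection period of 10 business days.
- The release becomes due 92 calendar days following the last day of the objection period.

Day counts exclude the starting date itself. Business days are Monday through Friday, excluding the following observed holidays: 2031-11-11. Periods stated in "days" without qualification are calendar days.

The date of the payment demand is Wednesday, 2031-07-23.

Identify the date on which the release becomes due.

Adding 25 calendar days to 2031-07-23 gives 2031-08-17, which is the last day of the payment period.
The last day of the objection period: counting 10 business days from Sunday, 2031-08-17 (Aug 18, Aug 19, Aug 20, Aug 21, Aug 22, Aug 25, Aug 26, Aug 27, Aug 28, Aug 29, skipping weekends) reaches Friday, 2031-08-29.
The date on which the release becomes due: 92 calendar days after 2031-08-29 is 2031-11-29.

2031-11-29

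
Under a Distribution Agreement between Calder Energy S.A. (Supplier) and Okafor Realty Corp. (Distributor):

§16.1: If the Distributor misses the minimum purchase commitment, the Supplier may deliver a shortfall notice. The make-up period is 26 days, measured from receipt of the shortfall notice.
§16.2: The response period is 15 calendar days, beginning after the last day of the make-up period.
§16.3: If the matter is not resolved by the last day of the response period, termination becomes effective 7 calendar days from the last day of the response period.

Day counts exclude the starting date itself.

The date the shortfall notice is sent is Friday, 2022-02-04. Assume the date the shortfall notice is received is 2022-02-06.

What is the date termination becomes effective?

2022-03-26

Adding 26 calendar days to 2022-02-06 gives 2022-03-04, which is the last day of the make-up period.
The last day of the response period: 2022-03-04 + 15 days = 2022-03-19.
The date termination becomes effective: 7 calendar days after 2022-03-19 is 2022-03-26.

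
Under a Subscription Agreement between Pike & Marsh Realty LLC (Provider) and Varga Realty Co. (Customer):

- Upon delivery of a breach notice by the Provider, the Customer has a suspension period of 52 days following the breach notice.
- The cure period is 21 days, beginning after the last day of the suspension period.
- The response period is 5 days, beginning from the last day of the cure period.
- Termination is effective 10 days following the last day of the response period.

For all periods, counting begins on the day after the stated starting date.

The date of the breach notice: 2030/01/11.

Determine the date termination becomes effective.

Adding 52 calendar days to 2030/01/11 gives 2030/03/04, which is the last day of the suspension period.
Adding 21 calendar days to 2030/03/04 gives 2030/03/25, which is the last day of the cure period.
The last day of the response period: 5 calendar days after 2030/03/25 is 2030/03/30.
The date termination becomes effective: 2030/03/30 + 10 days = 2030/04/09.

2030/04/09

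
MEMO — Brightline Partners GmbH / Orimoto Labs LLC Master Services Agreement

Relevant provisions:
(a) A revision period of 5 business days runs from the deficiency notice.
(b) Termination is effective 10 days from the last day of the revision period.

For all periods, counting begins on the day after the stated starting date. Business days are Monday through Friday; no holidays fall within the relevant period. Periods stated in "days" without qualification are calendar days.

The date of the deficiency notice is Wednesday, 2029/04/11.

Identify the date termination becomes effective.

2029/04/28

The last day of the revision period: 5 business days after Wednesday, 2029/04/11, skipping weekends — Apr 12, Apr 13, Apr 16, Apr 17, Apr 18 — lands on Wednesday, 2029/04/18.
The date termination becomes effective: 2029/04/18 + 10 days = 2029/04/28.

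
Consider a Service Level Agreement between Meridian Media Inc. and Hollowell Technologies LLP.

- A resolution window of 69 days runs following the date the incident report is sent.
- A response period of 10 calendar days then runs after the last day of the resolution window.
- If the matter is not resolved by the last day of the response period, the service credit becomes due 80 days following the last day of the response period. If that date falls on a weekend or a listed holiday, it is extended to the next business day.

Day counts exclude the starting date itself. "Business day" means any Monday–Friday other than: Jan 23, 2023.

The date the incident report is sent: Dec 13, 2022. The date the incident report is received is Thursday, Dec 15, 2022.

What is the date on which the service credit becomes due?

May 22, 2023

The last day of the resolution window: Dec 13, 2022 + 69 days = Feb 20, 2023.
Adding 10 calendar days to Feb 20, 2023 gives Mar 2, 2023, which is the last day of the response period.
The date on which the service credit becomes due: Mar 2, 2023 + 80 days = May 21, 2023. That falls on a Sunday, so it rolls to the next business day, Monday, May 22, 2023.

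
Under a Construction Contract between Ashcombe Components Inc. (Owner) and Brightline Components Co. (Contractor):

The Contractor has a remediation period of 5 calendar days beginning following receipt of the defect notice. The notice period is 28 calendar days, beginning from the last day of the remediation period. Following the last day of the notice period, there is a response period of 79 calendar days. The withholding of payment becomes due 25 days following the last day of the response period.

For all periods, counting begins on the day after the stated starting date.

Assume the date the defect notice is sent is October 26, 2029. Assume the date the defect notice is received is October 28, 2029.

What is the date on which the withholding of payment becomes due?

March 14, 2030

Adding 5 calendar days to October 28, 2029 gives November 2, 2029, which is the last day of the remediation period.
The last day of the notice period: November 2, 2029 + 28 days = November 30, 2029.
Adding 79 calendar days to November 30, 2029 gives February 17, 2030, which is the last day of the response period.
Adding 25 calendar days to February 17, 2030 gives March 14, 2030, which is the date on which the withholding of payment becomes due.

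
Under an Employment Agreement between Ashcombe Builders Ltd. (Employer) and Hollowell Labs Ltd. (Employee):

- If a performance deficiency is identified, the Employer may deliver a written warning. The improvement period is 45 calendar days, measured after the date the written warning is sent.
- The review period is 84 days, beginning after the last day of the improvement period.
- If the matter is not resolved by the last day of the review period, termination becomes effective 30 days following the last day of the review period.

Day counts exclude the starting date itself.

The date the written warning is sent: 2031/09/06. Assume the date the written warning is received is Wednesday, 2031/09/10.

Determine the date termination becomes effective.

The last day of the improvement period: 2031/09/06 + 45 days = 2031/10/21.
Adding 84 calendar days to 2031/10/21 gives 2032/01/13, which is the last day of the review period.
Adding 30 calendar days to 2032/01/13 gives 2032/02/12, which is the date termination becomes effective.

2032/02/12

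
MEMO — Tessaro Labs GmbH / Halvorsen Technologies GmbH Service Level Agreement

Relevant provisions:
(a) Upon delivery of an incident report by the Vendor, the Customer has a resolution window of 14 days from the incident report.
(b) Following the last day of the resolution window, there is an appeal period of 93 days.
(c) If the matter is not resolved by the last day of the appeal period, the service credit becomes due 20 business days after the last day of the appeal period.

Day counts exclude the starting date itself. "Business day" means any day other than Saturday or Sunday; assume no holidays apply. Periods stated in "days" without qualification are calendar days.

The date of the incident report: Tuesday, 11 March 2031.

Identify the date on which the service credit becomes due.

The last day of the resolution window: 11 March 2031 + 14 days = 25 March 2031.
Adding 93 calendar days to 25 March 2031 gives 26 June 2031, which is the last day of the appeal period.
From Thursday, 26 June 2031, 20 business days (Jun 27, Jun 30, Jul 1, Jul 2, …, Jul 22, Jul 23, Jul 24, skipping weekends) brings us to Thursday, 24 July 2031, which is the date on which the service credit becomes due.

24 July 2031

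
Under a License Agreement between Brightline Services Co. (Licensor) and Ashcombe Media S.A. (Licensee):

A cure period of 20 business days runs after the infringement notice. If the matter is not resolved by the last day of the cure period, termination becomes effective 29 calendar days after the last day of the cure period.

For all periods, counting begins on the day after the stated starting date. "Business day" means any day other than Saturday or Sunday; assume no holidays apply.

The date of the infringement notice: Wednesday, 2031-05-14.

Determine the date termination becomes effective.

2031-07-10

From Wednesday, 2031-05-14, 20 business days (May 15, May 16, May 19, May 20, …, Jun 9, Jun 10, Jun 11, skipping weekends) brings us to Wednesday, 2031-06-11, which is the last day of the cure period.
The date termination becomes effective: 2031-06-11 + 29 days = 2031-07-10.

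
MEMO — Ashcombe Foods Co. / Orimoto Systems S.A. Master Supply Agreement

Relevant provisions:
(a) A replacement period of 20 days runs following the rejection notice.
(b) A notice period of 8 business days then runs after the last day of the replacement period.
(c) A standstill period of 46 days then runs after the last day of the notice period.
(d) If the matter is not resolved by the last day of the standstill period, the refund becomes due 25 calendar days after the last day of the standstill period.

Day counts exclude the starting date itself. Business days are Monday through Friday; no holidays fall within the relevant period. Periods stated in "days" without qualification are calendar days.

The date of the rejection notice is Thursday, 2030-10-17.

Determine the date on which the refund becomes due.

2031-01-28

The last day of the replacement period: 2030-10-17 + 20 days = 2030-11-06.
The last day of the notice period: counting 8 business days from Wednesday, 2030-11-06 (Nov 7, Nov 8, Nov 11, Nov 12, Nov 13, Nov 14, Nov 15, Nov 18, skipping weekends) reaches Monday, 2030-11-18.
Adding 46 calendar days to 2030-11-18 gives 2031-01-03, which is the last day of the standstill period.
The date on which the refund becomes due: 25 calendar days after 2031-01-03 is 2031-01-28.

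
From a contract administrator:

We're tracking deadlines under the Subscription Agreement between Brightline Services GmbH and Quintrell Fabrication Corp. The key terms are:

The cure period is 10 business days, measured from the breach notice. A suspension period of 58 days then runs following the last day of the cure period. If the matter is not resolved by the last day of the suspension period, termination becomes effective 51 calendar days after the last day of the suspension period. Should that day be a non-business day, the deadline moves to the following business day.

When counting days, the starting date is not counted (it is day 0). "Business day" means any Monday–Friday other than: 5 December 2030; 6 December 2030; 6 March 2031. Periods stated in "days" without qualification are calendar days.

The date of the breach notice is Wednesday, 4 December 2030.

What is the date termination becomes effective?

The last day of the cure period: counting 10 business days from Wednesday, 4 December 2030 (Dec 9, Dec 10, Dec 11, Dec 12, Dec 13, Dec 16, Dec 17, Dec 18, Dec 19, Dec 20, skipping weekends and the listed holidays on Dec 5, Dec 6) reaches Friday, 20 December 2030.
The last day of the suspension period: 20 December 2030 + 58 days = 16 February 2031.
The date termination becomes effective: 51 calendar days after 16 February 2031 is 8 April 2031. 8 April 2031 is a Tuesday and is not a listed holiday, so no roll-forward applies.

8 April 2031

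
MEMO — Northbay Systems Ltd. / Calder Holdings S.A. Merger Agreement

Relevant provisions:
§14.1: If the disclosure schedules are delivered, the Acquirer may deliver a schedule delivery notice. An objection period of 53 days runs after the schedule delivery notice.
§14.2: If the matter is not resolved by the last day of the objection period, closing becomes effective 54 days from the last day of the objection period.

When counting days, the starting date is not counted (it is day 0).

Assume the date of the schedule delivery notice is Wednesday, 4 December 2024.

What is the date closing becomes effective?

The last day of the objection period: 53 calendar days after 4 December 2024 is 26 January 2025.
Adding 54 calendar days to 26 January 2025 gives 21 March 2025, which is the date closing becomes effective.

21 March 2025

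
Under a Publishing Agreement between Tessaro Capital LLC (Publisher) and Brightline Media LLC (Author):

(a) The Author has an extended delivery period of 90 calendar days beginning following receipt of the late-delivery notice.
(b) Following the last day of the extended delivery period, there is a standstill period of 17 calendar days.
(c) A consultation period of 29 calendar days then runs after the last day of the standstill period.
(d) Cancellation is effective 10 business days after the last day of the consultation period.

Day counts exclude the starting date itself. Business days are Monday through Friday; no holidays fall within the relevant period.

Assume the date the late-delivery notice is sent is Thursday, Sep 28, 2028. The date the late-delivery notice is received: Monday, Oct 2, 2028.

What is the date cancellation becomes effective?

Mar 1, 2029

The last day of the extended delivery period: 90 calendar days after Oct 2, 2028 is Dec 31, 2028.
The last day of the standstill period: Dec 31, 2028 + 17 days = Jan 17, 2029.
The last day of the consultation period: 29 calendar days after Jan 17, 2029 is Feb 15, 2029.
From Thursday, Feb 15, 2029, 10 business days (Feb 16, Feb 19, Feb 20, Feb 21, Feb 22, Feb 23, Feb 26, Feb 27, Feb 28, Mar 1, skipping weekends) brings us to Thursday, Mar 1, 2029, which is the date cancellation becomes effective.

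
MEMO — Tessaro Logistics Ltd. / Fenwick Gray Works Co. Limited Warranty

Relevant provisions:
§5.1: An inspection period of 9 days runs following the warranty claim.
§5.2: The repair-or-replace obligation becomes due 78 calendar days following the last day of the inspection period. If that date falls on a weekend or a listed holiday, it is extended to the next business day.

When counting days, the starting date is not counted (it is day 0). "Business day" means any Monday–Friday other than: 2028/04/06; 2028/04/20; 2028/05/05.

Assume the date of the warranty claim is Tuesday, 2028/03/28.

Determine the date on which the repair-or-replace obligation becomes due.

2028/06/23

The last day of the inspection period: 9 calendar days after 2028/03/28 is 2028/04/06.
The date on which the repair-or-replace obligation becomes due: 2028/04/06 + 78 days = 2028/06/23. 2028/06/23 is a Friday and is not a listed holiday, so no roll-forward applies.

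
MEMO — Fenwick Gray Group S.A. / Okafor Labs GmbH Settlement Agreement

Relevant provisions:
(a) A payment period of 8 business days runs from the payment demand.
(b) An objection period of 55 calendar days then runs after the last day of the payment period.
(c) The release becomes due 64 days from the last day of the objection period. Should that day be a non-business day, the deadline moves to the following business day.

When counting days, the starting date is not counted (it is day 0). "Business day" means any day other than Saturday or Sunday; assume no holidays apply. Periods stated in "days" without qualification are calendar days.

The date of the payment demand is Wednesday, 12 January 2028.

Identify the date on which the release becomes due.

The last day of the payment period: counting 8 business days from Wednesday, 12 January 2028 (Jan 13, Jan 14, Jan 17, Jan 18, Jan 19, Jan 20, Jan 21, Jan 24, skipping weekends) reaches Monday, 24 January 2028.
Adding 55 calendar days to 24 January 2028 gives 19 March 2028, which is the last day of the objection period.
The date on which the release becomes due: 19 March 2028 + 64 days = 22 May 2028. 22 May 2028 is a Monday, so no roll-forward applies.

22 May 2028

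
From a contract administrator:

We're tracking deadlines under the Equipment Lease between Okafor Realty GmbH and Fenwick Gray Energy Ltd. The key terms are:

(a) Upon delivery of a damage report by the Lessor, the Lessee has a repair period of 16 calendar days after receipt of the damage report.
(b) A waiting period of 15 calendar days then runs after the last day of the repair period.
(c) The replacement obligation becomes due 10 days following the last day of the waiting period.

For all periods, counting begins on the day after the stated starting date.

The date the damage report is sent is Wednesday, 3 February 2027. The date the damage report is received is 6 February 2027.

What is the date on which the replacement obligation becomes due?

19 March 2027

The last day of the repair period: 6 February 2027 + 16 days = 22 February 2027.
Adding 15 calendar days to 22 February 2027 gives 9 March 2027, which is the last day of the waiting period.
Adding 10 calendar days to 9 March 2027 gives 19 March 2027, which is the date on which the replacement obligation becomes due.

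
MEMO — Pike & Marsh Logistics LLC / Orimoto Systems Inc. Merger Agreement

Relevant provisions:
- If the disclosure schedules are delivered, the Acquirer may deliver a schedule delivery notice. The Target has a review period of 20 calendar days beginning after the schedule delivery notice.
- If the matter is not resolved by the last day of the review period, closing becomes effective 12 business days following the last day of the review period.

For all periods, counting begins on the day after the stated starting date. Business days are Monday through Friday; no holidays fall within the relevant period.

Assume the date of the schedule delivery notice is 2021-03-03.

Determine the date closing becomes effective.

The last day of the review period: 20 calendar days after 2021-03-03 is 2021-03-23.
The date closing becomes effective: 12 business days after Tuesday, 2021-03-23, skipping weekends — Mar 24, Mar 25, Mar 26, Mar 29, …, Apr 6, Apr 7, Apr 8 — lands on Thursday, 2021-04-08.

2021-04-08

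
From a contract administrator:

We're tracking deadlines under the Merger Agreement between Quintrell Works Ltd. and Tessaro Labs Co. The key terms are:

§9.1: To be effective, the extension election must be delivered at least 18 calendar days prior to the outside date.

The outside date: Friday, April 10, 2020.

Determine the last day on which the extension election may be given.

March 23, 2020

April 10, 2020 minus 18 days is March 23, 2020.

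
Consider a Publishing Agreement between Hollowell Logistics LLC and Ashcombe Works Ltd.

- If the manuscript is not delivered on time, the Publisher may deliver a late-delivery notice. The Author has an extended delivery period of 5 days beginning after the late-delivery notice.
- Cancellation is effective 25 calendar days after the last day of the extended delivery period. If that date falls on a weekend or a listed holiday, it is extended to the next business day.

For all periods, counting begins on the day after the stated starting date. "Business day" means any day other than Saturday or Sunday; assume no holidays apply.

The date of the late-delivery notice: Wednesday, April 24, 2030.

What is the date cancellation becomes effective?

The last day of the extended delivery period: April 24, 2030 + 5 days = April 29, 2030.
The date cancellation becomes effective: 25 calendar days after April 29, 2030 is May 24, 2030. May 24, 2030 is a Friday, so no roll-forward applies.

May 24, 2030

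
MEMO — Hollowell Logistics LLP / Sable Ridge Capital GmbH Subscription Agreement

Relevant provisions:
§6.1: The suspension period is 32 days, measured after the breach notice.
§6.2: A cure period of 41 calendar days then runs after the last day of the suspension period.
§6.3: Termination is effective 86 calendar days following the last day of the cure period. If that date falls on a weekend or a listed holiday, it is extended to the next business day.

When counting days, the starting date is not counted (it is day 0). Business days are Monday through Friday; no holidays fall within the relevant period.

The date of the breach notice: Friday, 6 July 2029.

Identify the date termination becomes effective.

The last day of the suspension period: 32 calendar days after 6 July 2029 is 7 August 2029.
Adding 41 calendar days to 7 August 2029 gives 17 September 2029, which is the last day of the cure period.
The date termination becomes effective: 86 calendar days after 17 September 2029 is 12 December 2029. 12 December 2029 is a Wednesday, so no roll-forward applies.

12 December 2029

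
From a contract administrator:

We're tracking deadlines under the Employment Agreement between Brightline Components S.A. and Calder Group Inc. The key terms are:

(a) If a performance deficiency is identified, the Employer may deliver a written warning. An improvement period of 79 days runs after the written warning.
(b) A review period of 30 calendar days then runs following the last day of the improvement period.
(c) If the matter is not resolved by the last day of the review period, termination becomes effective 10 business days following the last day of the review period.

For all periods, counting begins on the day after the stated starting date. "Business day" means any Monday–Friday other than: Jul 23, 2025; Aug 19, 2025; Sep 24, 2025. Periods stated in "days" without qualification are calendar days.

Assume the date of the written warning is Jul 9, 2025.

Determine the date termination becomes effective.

Adding 79 calendar days to Jul 9, 2025 gives Sep 26, 2025, which is the last day of the improvement period.
Adding 30 calendar days to Sep 26, 2025 gives Oct 26, 2025, which is the last day of the review period.
The date termination becomes effective: 10 business days after Sunday, Oct 26, 2025, skipping weekends — Oct 27, Oct 28, Oct 29, Oct 30, Oct 31, Nov 3, Nov 4, Nov 5, Nov 6, Nov 7 — lands on Friday, Nov 7, 2025.

Nov 7, 2025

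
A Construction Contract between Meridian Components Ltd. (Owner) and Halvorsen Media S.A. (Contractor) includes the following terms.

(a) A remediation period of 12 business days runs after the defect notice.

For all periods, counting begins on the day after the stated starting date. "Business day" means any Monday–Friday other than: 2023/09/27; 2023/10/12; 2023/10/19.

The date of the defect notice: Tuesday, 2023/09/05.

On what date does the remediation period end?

The last day of the remediation period: 12 business days after Tuesday, 2023/09/05, skipping weekends — Sep 6, Sep 7, Sep 8, Sep 11, …, Sep 19, Sep 20, Sep 21 — lands on Thursday, 2023/09/21.

2023/09/21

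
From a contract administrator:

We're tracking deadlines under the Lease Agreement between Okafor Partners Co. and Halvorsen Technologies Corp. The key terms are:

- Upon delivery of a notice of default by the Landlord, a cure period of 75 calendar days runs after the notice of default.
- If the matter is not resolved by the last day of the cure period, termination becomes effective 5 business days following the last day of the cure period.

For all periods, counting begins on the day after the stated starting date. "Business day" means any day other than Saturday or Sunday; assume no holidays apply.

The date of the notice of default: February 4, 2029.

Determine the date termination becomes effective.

April 27, 2029

The last day of the cure period: February 4, 2029 + 75 days = April 20, 2029.
From Friday, April 20, 2029, 5 business days (Apr 23, Apr 24, Apr 25, Apr 26, Apr 27, skipping weekends) brings us to Friday, April 27, 2029, which is the date termination becomes effective.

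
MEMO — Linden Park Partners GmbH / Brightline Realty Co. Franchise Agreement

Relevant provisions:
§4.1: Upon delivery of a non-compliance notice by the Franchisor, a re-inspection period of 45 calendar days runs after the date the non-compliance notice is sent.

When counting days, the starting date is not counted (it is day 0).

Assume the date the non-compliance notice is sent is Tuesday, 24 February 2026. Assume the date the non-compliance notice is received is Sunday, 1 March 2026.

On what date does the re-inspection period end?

The last day of the re-inspection period: 24 February 2026 + 45 days = 10 April 2026.

10 April 2026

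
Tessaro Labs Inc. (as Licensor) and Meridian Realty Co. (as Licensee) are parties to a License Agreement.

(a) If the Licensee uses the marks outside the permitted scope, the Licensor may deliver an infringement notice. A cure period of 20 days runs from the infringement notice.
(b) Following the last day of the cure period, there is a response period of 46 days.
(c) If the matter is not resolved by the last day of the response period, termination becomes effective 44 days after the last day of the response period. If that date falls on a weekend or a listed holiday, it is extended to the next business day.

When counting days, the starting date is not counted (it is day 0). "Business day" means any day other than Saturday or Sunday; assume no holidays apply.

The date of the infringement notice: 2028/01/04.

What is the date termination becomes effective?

Adding 20 calendar days to 2028/01/04 gives 2028/01/24, which is the last day of the cure period.
Adding 46 calendar days to 2028/01/24 gives 2028/03/10, which is the last day of the response period.
The date termination becomes effective: 44 calendar days after 2028/03/10 is 2028/04/23. That falls on a Sunday, so it rolls to the next business day, Monday, 2028/04/24.

2028/04/24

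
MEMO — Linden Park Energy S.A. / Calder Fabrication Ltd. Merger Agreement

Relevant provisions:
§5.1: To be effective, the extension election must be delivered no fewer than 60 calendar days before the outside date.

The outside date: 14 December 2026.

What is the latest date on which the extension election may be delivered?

Counting back 60 calendar days from 14 December 2026 gives 15 October 2026.

15 October 2026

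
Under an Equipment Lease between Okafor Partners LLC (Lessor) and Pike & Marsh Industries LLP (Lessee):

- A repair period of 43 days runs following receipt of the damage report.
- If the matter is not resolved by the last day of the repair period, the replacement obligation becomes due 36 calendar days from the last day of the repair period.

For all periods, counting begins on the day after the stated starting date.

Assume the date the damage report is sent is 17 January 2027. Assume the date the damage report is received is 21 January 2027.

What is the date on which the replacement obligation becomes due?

The last day of the repair period: 21 January 2027 + 43 days = 5 March 2027.
Adding 36 calendar days to 5 March 2027 gives 10 April 2027, which is the date on which the replacement obligation becomes due.

10 April 2027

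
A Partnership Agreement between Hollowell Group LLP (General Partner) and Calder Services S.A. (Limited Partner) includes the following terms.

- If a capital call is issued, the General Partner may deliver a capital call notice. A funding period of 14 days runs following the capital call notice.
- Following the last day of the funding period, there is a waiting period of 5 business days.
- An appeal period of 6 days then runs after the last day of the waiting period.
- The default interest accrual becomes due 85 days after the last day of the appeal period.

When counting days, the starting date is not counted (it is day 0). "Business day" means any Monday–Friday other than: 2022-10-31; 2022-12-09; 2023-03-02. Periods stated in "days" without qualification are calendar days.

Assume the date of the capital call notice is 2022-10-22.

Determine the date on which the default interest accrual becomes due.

The last day of the funding period: 14 calendar days after 2022-10-22 is 2022-11-05.
The last day of the waiting period: counting 5 business days from Saturday, 2022-11-05 (Nov 7, Nov 8, Nov 9, Nov 10, Nov 11, skipping weekends) reaches Friday, 2022-11-11.
The last day of the appeal period: 6 calendar days after 2022-11-11 is 2022-11-17.
The date on which the default interest accrual becomes due: 2022-11-17 + 85 days = 2023-02-10.

2023-02-10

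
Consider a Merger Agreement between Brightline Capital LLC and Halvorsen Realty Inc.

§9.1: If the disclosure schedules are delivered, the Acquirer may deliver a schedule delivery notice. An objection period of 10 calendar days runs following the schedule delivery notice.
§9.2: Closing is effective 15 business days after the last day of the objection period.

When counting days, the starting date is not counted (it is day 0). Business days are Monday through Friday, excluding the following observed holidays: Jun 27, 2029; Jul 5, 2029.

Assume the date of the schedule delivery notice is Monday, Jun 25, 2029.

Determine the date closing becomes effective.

The last day of the objection period: 10 calendar days after Jun 25, 2029 is Jul 5, 2029.
The date closing becomes effective: 15 business days after Thursday, Jul 5, 2029, skipping weekends — Jul 6, Jul 9, Jul 10, Jul 11, …, Jul 24, Jul 25, Jul 26 — lands on Thursday, Jul 26, 2029.

Jul 26, 2029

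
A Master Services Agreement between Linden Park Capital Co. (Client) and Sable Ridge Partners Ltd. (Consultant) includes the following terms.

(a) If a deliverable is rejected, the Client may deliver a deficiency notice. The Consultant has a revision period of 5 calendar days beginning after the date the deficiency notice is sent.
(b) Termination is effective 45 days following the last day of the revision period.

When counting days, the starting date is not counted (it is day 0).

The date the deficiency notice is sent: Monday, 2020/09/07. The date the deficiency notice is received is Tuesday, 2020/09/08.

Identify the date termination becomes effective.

2020/10/27

The last day of the revision period: 2020/09/07 + 5 days = 2020/09/12.
Adding 45 calendar days to 2020/09/12 gives 2020/10/27, which is the date termination becomes effective.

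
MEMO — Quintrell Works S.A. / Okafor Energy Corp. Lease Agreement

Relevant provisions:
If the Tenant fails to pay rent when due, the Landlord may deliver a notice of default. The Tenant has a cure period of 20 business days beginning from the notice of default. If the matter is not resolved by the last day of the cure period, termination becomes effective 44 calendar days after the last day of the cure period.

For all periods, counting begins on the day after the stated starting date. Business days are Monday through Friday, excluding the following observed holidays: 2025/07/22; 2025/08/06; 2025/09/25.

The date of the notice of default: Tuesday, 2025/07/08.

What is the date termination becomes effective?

The last day of the cure period: counting 20 business days from Tuesday, 2025/07/08 (Jul 9, Jul 10, Jul 11, Jul 14, …, Aug 4, Aug 5, Aug 7, skipping weekends and the listed holidays on Jul 22, Aug 6) reaches Thursday, 2025/08/07.
The date termination becomes effective: 2025/08/07 + 44 days = 2025/09/20.

2025/09/20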